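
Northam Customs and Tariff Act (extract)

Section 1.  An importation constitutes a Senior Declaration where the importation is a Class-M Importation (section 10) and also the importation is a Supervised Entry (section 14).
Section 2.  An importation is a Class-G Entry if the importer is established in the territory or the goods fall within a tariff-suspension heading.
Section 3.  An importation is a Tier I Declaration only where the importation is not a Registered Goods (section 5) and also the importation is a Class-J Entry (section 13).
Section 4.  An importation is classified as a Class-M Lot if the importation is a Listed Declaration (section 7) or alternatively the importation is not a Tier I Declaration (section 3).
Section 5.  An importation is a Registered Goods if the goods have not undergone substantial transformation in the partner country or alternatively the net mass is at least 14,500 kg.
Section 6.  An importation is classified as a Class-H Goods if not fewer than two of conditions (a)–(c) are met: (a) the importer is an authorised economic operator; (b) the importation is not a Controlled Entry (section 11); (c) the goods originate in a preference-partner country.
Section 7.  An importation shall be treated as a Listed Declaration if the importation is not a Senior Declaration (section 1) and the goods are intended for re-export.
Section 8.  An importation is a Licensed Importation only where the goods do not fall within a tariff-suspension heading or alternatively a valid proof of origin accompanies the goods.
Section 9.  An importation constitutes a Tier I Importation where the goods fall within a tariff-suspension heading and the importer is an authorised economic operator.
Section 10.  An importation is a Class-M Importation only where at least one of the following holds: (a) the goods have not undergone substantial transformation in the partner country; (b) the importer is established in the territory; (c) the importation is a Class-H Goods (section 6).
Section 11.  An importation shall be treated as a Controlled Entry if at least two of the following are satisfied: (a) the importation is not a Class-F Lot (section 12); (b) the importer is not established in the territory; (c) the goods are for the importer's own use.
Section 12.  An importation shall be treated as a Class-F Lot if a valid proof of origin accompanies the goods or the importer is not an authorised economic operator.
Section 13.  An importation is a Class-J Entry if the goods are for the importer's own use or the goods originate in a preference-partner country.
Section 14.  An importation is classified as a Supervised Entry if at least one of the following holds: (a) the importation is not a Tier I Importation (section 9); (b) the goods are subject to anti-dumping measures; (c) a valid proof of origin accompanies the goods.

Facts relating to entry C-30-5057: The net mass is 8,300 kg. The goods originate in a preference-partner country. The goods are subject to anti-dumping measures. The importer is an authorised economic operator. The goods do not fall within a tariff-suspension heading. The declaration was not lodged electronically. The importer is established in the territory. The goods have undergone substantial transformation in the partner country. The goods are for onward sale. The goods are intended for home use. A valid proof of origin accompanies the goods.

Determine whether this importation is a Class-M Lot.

No

section 12 — Class-F Lot: [a valid proof of origin accompanies the goods? yes] OR [the importer is not an authorised economic operator? no] → satisfied.
section 11 — Controlled Entry: not a Class-F Lot (section 12)? no; the importer is not established in the territory? no; the goods are for the importer's own use? no — 0 of 3 hold (need ≥2) → not satisfied.
section 6 — Class-H Goods: the importer is an authorised economic operator? yes; not a Controlled Entry (section 11)? yes; the goods originate in a preference-partner country? yes — 3 of 3 hold (need ≥2) → satisfied.
section 10 — Class-M Importation: [the goods have not undergone substantial transformation in the partner country? no] OR [the importer is established in the territory? yes] OR [Class-H Goods (section 6)? yes] → satisfied.
section 9 — Tier I Importation: [the goods fall within a tariff-suspension heading? no] AND [the importer is an authorised economic operator? yes] → not satisfied.
section 14 — Supervised Entry: [not a Tier I Importation (section 9)? yes] OR [the goods are subject to anti-dumping measures? yes] OR [a valid proof of origin accompanies the goods? yes] → satisfied.
section 1 — Senior Declaration: [Class-M Importation (section 10)? yes] AND [Supervised Entry (section 14)? yes] → satisfied.
section 7 — Listed Declaration: [not a Senior Declaration (section 1)? no] AND [the goods are intended for re-export? no] → not satisfied.
section 5 — Registered Goods: [the goods have not undergone substantial transformation in the partner country? no] OR [net mass: 8,300 kg ≥ 14,500 kg? no] → not satisfied.
section 13 — Class-J Entry: [the goods are for the importer's own use? no] OR [the goods originate in a preference-partner country? yes] → satisfied.
section 3 — Tier I Declaration: [not a Registered Goods (section 5)? yes] AND [Class-J Entry (section 13)? yes] → satisfied.
section 4 — Class-M Lot: [Listed Declaration (section 7)? no] OR [not a Tier I Declaration (section 3)? no] → not satisfied.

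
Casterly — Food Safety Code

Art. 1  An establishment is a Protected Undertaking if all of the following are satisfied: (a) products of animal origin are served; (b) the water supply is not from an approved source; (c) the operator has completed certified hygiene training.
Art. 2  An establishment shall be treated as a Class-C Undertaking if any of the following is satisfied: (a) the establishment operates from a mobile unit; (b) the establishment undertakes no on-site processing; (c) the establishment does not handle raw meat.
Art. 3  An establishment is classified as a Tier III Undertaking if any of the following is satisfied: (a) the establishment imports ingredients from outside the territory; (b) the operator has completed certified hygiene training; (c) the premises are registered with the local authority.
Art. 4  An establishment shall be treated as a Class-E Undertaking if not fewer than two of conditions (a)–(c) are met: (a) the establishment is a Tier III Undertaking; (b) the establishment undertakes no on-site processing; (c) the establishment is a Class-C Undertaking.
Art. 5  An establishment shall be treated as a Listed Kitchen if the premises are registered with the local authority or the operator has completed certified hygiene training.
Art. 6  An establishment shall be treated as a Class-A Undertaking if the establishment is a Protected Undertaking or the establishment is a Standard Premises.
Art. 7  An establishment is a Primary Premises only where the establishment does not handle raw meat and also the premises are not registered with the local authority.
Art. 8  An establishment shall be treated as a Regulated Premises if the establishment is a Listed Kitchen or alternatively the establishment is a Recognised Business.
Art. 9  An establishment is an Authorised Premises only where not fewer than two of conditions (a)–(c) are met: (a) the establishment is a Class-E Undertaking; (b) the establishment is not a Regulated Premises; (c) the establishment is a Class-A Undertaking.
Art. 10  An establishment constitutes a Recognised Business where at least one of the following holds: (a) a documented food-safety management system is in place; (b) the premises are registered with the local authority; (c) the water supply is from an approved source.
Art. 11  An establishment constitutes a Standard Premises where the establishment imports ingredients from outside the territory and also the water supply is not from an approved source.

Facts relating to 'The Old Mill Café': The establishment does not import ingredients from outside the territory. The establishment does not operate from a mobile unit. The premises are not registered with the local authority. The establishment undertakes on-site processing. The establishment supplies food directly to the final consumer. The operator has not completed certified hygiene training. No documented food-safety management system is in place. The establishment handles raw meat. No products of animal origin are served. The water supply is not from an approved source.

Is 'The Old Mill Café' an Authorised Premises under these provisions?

Under article 3: the establishment imports ingredients from outside the territory? no; or the operator has completed certified hygiene training? no; or the premises are registered with the local authority? no. So the establishment is not a Tier III Undertaking.
Under article 2: the establishment operates from a mobile unit? no; or the establishment undertakes no on-site processing? no; or the establishment does not handle raw meat? no. So the establishment is not a Class-C Undertaking.
Under article 4: Tier III Undertaking (article 3)? no; the establishment undertakes no on-site processing? no; Class-C Undertaking (article 2)? no — 0 of 3 hold (need ≥2) → not satisfied.
Under article 5: the premises are registered with the local authority? no; or the operator has completed certified hygiene training? no. So the establishment is not a Listed Kitchen.
Under article 10: a documented food-safety management system is in place? no; or the premises are registered with the local authority? no; or the water supply is from an approved source? no. So the establishment is not a Recognised Business.
Under article 8: Listed Kitchen (article 5)? no; or Recognised Business (article 10)? no. So the establishment is not a Regulated Premises.
Under article 1: products of animal origin are served? no; and the water supply is not from an approved source? yes; and the operator has completed certified hygiene training? no. So the establishment is not a Protected Undertaking.
Under article 11: the establishment imports ingredients from outside the territory? no; and the water supply is not from an approved source? yes. So the establishment is not a Standard Premises.
Under article 6: Protected Undertaking (article 1)? no; or Standard Premises (article 11)? no. So the establishment is not a Class-A Undertaking.
Under article 9: Class-E Undertaking (article 4)? no; not a Regulated Premises (article 8)? yes; Class-A Undertaking (article 6)? no — 1 of 3 hold (need ≥2) → not satisfied.

No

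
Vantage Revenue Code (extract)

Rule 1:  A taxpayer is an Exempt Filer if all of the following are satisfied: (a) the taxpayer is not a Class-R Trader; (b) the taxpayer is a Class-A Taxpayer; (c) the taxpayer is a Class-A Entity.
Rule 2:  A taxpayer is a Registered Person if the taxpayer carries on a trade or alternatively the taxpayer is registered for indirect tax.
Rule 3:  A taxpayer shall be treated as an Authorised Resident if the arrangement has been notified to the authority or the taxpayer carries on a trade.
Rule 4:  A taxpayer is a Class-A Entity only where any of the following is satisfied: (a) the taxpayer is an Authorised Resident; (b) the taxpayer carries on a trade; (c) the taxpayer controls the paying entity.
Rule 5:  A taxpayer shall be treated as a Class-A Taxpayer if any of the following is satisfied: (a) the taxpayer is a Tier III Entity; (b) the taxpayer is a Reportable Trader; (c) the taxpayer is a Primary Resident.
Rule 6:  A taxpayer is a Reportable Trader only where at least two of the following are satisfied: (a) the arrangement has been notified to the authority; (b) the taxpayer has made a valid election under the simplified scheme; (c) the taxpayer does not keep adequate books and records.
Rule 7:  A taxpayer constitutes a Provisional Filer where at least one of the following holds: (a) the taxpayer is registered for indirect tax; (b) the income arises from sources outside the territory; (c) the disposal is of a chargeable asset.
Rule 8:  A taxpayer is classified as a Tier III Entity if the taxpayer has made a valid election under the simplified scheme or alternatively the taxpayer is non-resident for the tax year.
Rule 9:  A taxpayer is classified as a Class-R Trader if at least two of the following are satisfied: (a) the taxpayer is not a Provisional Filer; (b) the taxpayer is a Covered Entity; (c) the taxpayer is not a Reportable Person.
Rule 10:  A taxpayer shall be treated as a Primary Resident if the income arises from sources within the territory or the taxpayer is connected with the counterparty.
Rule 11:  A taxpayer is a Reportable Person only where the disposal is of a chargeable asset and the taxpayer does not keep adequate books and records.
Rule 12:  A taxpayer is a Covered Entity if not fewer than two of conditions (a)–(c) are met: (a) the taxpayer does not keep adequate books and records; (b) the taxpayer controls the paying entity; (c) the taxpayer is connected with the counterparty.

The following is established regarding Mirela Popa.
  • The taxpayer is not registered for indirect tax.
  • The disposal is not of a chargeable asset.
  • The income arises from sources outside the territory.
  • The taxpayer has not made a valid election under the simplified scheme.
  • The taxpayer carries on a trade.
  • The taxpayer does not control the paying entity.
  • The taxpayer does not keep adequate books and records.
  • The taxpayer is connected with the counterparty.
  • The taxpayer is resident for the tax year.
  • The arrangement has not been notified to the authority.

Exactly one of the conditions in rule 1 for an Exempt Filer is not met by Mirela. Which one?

Class-R Trader

Under rule 7: the taxpayer is registered for indirect tax? no; or the income arises from sources outside the territory? yes; or the disposal is of a chargeable asset? no. So the taxpayer is a Provisional Filer.
Under rule 12: the taxpayer does not keep adequate books and records? yes; the taxpayer controls the paying entity? no; the taxpayer is connected with the counterparty? yes — 2 of 3 hold (need ≥2) → satisfied.
Under rule 11: the disposal is of a chargeable asset? no; and the taxpayer does not keep adequate books and records? yes. So the taxpayer is not a Reportable Person.
Under rule 9: not a Provisional Filer (rule 7)? no; Covered Entity (rule 12)? yes; not a Reportable Person (rule 11)? yes — 2 of 3 hold (need ≥2) → satisfied.
Under rule 8: the taxpayer has made a valid election under the simplified scheme? no; or the taxpayer is non-resident for the tax year? no. So the taxpayer is not a Tier III Entity.
Under rule 6: the arrangement has been notified to the authority? no; the taxpayer has made a valid election under the simplified scheme? no; the taxpayer does not keep adequate books and records? yes — 1 of 3 hold (need ≥2) → not satisfied.
Under rule 10: the income arises from sources within the territory? no; or the taxpayer is connected with the counterparty? yes. So the taxpayer is a Primary Resident.
Under rule 5: Tier III Entity (rule 8)? no; or Reportable Trader (rule 6)? no; or Primary Resident (rule 10)? yes. So the taxpayer is a Class-A Taxpayer.
Under rule 3: the arrangement has been notified to the authority? no; or the taxpayer carries on a trade? yes. So the taxpayer is an Authorised Resident.
Under rule 4: Authorised Resident (rule 3)? yes; or the taxpayer carries on a trade? yes; or the taxpayer controls the paying entity? no. So the taxpayer is a Class-A Entity.
Under rule 1: not a Class-R Trader (rule 9)? no; and Class-A Taxpayer (rule 5)? yes; and Class-A Entity (rule 4)? yes. So the taxpayer is not an Exempt Filer.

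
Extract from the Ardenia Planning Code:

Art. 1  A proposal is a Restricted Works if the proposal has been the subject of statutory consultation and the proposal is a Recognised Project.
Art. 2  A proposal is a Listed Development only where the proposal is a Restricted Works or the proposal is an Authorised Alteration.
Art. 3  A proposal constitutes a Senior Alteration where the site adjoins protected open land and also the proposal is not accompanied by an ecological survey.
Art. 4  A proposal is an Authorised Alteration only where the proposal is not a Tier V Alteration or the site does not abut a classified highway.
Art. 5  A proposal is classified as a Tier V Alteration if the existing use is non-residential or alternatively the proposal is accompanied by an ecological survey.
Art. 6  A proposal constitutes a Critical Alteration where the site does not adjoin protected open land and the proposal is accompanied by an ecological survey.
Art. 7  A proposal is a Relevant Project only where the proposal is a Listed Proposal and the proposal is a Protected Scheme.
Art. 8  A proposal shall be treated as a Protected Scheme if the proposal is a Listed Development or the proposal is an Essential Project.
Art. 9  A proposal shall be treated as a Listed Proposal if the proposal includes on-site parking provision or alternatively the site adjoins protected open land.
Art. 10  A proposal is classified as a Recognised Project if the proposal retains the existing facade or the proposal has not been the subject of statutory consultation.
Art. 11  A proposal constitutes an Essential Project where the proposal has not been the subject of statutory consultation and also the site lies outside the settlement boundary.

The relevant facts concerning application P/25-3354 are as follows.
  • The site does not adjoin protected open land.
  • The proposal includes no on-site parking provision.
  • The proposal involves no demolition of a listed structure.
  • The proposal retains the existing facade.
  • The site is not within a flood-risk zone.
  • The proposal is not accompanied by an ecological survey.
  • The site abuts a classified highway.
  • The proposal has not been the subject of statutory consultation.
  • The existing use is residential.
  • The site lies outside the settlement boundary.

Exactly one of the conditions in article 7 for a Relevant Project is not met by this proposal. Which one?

Listed Proposal

article 9 — Listed Proposal: [the proposal includes on-site parking provision? no] OR [the site adjoins protected open land? no] → not satisfied.
article 10 — Recognised Project: [the proposal retains the existing facade? yes] OR [the proposal has not been the subject of statutory consultation? yes] → satisfied.
article 1 — Restricted Works: [the proposal has been the subject of statutory consultation? no] AND [Recognised Project (article 10)? yes] → not satisfied.
article 5 — Tier V Alteration: [the existing use is non-residential? no] OR [the proposal is accompanied by an ecological survey? no] → not satisfied.
article 4 — Authorised Alteration: [not a Tier V Alteration (article 5)? yes] OR [the site does not abut a classified highway? no] → satisfied.
article 2 — Listed Development: [Restricted Works (article 1)? no] OR [Authorised Alteration (article 4)? yes] → satisfied.
article 11 — Essential Project: [the proposal has not been the subject of statutory consultation? yes] AND [the site lies outside the settlement boundary? yes] → satisfied.
article 8 — Protected Scheme: [Listed Development (article 2)? yes] OR [Essential Project (article 11)? yes] → satisfied.
article 7 — Relevant Project: [Listed Proposal (article 9)? no] AND [Protected Scheme (article 8)? yes] → not satisfied.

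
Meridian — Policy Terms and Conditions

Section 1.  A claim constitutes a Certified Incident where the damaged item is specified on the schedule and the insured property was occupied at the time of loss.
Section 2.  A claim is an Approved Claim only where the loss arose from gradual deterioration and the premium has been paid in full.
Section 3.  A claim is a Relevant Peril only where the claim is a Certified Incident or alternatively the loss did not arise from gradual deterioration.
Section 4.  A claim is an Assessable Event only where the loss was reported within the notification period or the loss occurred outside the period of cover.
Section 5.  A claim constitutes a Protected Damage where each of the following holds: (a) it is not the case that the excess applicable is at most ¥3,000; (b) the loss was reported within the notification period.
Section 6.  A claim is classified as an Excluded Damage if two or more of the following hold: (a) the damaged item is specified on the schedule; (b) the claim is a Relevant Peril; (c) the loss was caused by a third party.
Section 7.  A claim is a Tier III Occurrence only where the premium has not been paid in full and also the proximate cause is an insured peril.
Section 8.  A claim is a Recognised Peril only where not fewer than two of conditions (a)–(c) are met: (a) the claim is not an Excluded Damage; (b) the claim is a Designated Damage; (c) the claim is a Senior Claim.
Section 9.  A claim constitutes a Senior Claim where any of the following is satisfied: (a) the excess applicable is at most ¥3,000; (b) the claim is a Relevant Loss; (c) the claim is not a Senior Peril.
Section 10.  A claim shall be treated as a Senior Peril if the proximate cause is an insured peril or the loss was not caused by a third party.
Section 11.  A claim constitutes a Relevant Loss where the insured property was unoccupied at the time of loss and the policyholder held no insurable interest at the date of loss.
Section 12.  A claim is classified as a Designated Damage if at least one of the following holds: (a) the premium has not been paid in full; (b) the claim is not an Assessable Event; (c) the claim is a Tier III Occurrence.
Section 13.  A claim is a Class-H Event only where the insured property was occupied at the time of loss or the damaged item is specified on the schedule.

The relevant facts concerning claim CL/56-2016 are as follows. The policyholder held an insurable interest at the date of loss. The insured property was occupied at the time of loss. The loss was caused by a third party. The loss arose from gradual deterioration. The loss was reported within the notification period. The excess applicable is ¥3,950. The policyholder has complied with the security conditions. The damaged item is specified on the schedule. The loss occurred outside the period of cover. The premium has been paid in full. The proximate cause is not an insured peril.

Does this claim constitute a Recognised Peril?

No

section 1 — Certified Incident: [the damaged item is specified on the schedule? yes] AND [the insured property was occupied at the time of loss? yes] → satisfied.
section 3 — Relevant Peril: [Certified Incident (section 1)? yes] OR [the loss did not arise from gradual deterioration? no] → satisfied.
section 6 — Excluded Damage: the damaged item is specified on the schedule? yes; Relevant Peril (section 3)? yes; the loss was caused by a third party? yes — 3 of 3 hold (need ≥2) → satisfied.
section 4 — Assessable Event: [the loss was reported within the notification period? yes] OR [the loss occurred outside the period of cover? yes] → satisfied.
section 7 — Tier III Occurrence: [the premium has not been paid in full? no] AND [the proximate cause is an insured peril? no] → not satisfied.
section 12 — Designated Damage: [the premium has not been paid in full? no] OR [not an Assessable Event (section 4)? no] OR [Tier III Occurrence (section 7)? no] → not satisfied.
section 11 — Relevant Loss: [the insured property was unoccupied at the time of loss? no] AND [the policyholder held no insurable interest at the date of loss? no] → not satisfied.
section 10 — Senior Peril: [the proximate cause is an insured peril? no] OR [the loss was not caused by a third party? no] → not satisfied.
section 9 — Senior Claim: [excess applicable: ¥3,950 ≤ ¥3,000? no] OR [Relevant Loss (section 11)? no] OR [not a Senior Peril (section 10)? yes] → satisfied.
section 8 — Recognised Peril: not an Excluded Damage (section 6)? no; Designated Damage (section 12)? no; Senior Claim (section 9)? yes — 1 of 3 hold (need ≥2) → not satisfied.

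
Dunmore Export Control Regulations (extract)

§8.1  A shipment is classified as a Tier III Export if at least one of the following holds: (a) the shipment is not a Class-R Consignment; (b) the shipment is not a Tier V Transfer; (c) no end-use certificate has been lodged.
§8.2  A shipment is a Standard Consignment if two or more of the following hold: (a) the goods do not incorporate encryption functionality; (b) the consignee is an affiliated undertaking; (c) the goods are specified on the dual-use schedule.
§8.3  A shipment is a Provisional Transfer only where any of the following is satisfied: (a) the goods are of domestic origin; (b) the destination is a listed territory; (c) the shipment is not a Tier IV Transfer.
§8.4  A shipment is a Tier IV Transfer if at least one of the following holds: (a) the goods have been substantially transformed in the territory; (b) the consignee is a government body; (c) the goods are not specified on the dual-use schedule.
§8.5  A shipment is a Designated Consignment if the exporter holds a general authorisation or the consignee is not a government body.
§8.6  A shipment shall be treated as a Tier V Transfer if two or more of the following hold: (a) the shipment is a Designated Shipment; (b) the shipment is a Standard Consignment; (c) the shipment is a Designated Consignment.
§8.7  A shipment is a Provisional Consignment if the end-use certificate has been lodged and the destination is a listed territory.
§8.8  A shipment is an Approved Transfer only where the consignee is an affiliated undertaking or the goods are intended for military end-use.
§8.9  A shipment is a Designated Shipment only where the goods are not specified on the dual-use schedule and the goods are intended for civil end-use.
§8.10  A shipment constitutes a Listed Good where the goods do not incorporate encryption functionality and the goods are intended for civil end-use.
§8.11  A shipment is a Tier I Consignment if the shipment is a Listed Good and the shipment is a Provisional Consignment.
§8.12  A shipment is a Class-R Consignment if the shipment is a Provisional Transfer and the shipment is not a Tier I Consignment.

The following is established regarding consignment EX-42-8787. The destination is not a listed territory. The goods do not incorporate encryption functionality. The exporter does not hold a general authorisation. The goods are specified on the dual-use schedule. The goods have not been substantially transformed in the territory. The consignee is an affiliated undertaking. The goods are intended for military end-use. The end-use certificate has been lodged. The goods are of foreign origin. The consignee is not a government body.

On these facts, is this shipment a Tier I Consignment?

§8.10 — Listed Good: [the goods do not incorporate encryption functionality? yes] AND [the goods are intended for civil end-use? no] → not satisfied.
§8.7 — Provisional Consignment: [the end-use certificate has been lodged? yes] AND [the destination is a listed territory? no] → not satisfied.
§8.11 — Tier I Consignment: [Listed Good (§8.10)? no] AND [Provisional Consignment (§8.7)? no] → not satisfied.

No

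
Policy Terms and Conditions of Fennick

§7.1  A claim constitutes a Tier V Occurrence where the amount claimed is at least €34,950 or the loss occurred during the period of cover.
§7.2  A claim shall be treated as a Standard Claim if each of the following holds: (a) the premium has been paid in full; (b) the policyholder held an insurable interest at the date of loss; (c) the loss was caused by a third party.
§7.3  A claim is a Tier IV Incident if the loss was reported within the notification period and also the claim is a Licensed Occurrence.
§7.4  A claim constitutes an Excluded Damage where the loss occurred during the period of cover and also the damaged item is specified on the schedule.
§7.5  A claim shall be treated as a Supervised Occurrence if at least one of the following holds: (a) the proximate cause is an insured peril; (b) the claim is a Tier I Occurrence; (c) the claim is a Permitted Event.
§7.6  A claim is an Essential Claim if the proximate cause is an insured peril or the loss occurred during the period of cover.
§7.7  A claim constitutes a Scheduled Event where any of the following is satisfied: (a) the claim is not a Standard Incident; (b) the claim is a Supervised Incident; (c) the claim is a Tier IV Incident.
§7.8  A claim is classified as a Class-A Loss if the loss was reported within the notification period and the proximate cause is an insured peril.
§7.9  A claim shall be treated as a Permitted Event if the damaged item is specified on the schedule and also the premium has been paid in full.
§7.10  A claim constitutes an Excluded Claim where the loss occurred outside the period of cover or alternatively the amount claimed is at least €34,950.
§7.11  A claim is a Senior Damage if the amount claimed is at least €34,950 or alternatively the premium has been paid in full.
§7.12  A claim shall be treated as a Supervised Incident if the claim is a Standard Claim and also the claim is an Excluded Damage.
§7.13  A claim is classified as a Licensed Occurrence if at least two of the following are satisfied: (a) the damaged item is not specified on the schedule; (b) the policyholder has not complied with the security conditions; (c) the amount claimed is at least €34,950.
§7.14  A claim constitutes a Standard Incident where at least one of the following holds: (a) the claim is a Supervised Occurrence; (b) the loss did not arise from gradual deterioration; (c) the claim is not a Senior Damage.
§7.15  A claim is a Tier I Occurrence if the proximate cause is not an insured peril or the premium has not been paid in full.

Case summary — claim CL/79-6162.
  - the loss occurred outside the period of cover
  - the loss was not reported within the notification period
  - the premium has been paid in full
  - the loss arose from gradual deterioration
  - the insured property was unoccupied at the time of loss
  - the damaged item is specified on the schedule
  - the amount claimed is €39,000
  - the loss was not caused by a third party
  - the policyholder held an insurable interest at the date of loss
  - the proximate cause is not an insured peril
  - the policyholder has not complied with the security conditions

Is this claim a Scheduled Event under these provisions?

§7.15 — Tier I Occurrence: [the proximate cause is not an insured peril? yes] OR [the premium has not been paid in full? no] → satisfied.
§7.9 — Permitted Event: [the damaged item is specified on the schedule? yes] AND [the premium has been paid in full? yes] → satisfied.
§7.5 — Supervised Occurrence: [the proximate cause is an insured peril? no] OR [Tier I Occurrence (§7.15)? yes] OR [Permitted Event (§7.9)? yes] → satisfied.
§7.11 — Senior Damage: [amount claimed: €39,000 ≥ €34,950? yes] OR [the premium has been paid in full? yes] → satisfied.
§7.14 — Standard Incident: [Supervised Occurrence (§7.5)? yes] OR [the loss did not arise from gradual deterioration? no] OR [not a Senior Damage (§7.11)? no] → satisfied.
§7.2 — Standard Claim: [the premium has been paid in full? yes] AND [the policyholder held an insurable interest at the date of loss? yes] AND [the loss was caused by a third party? no] → not satisfied.
§7.4 — Excluded Damage: [the loss occurred during the period of cover? no] AND [the damaged item is specified on the schedule? yes] → not satisfied.
§7.12 — Supervised Incident: [Standard Claim (§7.2)? no] AND [Excluded Damage (§7.4)? no] → not satisfied.
§7.13 — Licensed Occurrence: the damaged item is not specified on the schedule? no; the policyholder has not complied with the security conditions? yes; amount claimed: €39,000 ≥ €34,950? yes — 2 of 3 hold (need ≥2) → satisfied.
§7.3 — Tier IV Incident: [the loss was reported within the notification period? no] AND [Licensed Occurrence (§7.13)? yes] → not satisfied.
§7.7 — Scheduled Event: [not a Standard Incident (§7.14)? no] OR [Supervised Incident (§7.12)? no] OR [Tier IV Incident (§7.3)? no] → not satisfied.

No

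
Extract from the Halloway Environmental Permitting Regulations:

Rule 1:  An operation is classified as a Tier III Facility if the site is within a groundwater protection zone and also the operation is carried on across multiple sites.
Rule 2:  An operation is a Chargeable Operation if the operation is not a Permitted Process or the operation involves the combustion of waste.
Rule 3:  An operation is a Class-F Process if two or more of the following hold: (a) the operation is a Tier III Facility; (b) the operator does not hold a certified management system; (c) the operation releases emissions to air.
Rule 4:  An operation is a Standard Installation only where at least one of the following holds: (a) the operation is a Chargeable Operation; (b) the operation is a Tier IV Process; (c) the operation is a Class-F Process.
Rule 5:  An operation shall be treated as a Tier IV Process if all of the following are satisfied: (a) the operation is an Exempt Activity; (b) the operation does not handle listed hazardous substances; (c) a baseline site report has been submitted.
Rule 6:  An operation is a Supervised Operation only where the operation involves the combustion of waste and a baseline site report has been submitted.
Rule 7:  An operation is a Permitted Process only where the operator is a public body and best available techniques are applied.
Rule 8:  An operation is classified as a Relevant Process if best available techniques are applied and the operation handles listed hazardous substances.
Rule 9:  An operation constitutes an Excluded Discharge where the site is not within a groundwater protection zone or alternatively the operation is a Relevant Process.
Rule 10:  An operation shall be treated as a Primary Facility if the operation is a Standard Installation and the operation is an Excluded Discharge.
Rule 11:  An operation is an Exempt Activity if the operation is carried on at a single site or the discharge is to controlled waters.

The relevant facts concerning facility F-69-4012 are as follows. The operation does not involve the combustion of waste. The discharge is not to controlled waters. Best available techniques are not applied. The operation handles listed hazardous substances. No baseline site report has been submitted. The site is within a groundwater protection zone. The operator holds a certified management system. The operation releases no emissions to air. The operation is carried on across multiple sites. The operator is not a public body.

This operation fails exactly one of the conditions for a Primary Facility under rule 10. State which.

Excluded Discharge

Under rule 7: the operator is a public body? no; and best available techniques are applied? no. So the operation is not a Permitted Process.
Under rule 2: not a Permitted Process (rule 7)? yes; or the operation involves the combustion of waste? no. So the operation is a Chargeable Operation.
Under rule 11: the operation is carried on at a single site? no; or the discharge is to controlled waters? no. So the operation is not an Exempt Activity.
Under rule 5: Exempt Activity (rule 11)? no; and the operation does not handle listed hazardous substances? no; and a baseline site report has been submitted? no. So the operation is not a Tier IV Process.
Under rule 1: the site is within a groundwater protection zone? yes; and the operation is carried on across multiple sites? yes. So the operation is a Tier III Facility.
Under rule 3: Tier III Facility (rule 1)? yes; the operator does not hold a certified management system? no; the operation releases emissions to air? no — 1 of 3 hold (need ≥2) → not satisfied.
Under rule 4: Chargeable Operation (rule 2)? yes; or Tier IV Process (rule 5)? no; or Class-F Process (rule 3)? no. So the operation is a Standard Installation.
Under rule 8: best available techniques are applied? no; and the operation handles listed hazardous substances? yes. So the operation is not a Relevant Process.
Under rule 9: the site is not within a groundwater protection zone? no; or Relevant Process (rule 8)? no. So the operation is not an Excluded Discharge.
Under rule 10: Standard Installation (rule 4)? yes; and Excluded Discharge (rule 9)? no. So the operation is not a Primary Facility.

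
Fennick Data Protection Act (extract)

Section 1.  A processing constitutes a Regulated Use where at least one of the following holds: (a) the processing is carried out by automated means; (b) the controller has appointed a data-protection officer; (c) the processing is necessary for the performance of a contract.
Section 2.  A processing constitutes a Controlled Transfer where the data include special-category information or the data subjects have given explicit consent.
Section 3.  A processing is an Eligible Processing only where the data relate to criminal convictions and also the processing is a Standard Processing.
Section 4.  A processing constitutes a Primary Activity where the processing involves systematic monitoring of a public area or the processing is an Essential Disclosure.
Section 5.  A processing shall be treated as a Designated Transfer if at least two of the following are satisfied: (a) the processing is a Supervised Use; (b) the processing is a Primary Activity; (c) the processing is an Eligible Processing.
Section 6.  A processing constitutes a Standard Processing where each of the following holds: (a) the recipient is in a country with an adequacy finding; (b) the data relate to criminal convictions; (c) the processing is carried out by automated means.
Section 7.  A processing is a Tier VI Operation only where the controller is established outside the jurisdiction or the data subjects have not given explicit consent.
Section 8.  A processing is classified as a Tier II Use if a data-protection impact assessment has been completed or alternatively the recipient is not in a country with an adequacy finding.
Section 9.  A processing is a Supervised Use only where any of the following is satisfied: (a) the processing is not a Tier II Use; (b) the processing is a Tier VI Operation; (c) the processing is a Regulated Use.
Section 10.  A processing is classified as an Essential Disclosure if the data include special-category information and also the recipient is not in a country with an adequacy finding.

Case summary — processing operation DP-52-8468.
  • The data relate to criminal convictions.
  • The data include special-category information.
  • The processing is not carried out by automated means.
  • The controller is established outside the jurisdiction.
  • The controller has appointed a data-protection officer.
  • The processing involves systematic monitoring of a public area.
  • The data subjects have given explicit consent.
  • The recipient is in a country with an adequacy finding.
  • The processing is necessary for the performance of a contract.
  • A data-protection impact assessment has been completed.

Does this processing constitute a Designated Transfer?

Yes

section 8 — Tier II Use: [a data-protection impact assessment has been completed? yes] OR [the recipient is not in a country with an adequacy finding? no] → satisfied.
section 7 — Tier VI Operation: [the controller is established outside the jurisdiction? yes] OR [the data subjects have not given explicit consent? no] → satisfied.
section 1 — Regulated Use: [the processing is carried out by automated means? no] OR [the controller has appointed a data-protection officer? yes] OR [the processing is necessary for the performance of a contract? yes] → satisfied.
section 9 — Supervised Use: [not a Tier II Use (section 8)? no] OR [Tier VI Operation (section 7)? yes] OR [Regulated Use (section 1)? yes] → satisfied.
section 10 — Essential Disclosure: [the data include special-category information? yes] AND [the recipient is not in a country with an adequacy finding? no] → not satisfied.
section 4 — Primary Activity: [the processing involves systematic monitoring of a public area? yes] OR [Essential Disclosure (section 10)? no] → satisfied.
section 6 — Standard Processing: [the recipient is in a country with an adequacy finding? yes] AND [the data relate to criminal convictions? yes] AND [the processing is carried out by automated means? no] → not satisfied.
section 3 — Eligible Processing: [the data relate to criminal convictions? yes] AND [Standard Processing (section 6)? no] → not satisfied.
section 5 — Designated Transfer: Supervised Use (section 9)? yes; Primary Activity (section 4)? yes; Eligible Processing (section 3)? no — 2 of 3 hold (need ≥2) → satisfied.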